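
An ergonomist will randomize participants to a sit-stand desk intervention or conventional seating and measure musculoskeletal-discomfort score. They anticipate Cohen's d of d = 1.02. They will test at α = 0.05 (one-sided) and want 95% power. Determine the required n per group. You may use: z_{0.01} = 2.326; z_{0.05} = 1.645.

n = 21 per group

For two independent groups with equal n: n = 2·((z_{α} + z_β) / d)².
z_{α} + z_β = 1.645 + 1.645 = 3.290.
n = 2 × (3.290 / 1.02)² = 2 × 3.225² = 2 × 10.40 = 20.8.
Round up to the next whole participant.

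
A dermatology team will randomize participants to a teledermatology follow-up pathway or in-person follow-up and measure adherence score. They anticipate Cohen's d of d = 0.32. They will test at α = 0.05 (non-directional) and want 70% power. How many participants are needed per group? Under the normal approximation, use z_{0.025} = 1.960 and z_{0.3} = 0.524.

n = 121 per group

For two independent groups with equal n: n = 2·((z_{α/2} + z_β) / d)².
z_{α/2} + z_β = 1.960 + 0.524 = 2.484.
n = 2 × (2.484 / 0.32)² = 2 × 7.763² = 2 × 60.26 = 120.5.
Round up to the next whole participant.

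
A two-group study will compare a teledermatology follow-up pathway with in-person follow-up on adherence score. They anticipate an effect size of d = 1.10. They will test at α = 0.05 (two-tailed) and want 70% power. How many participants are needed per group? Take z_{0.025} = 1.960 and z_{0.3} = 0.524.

n = 11 per group

For two independent groups with equal n: n = 2·((z_{α/2} + z_β) / d)².
z_{α/2} + z_β = 1.960 + 0.524 = 2.484.
n = 2 × (2.484 / 1.10)² = 2 × 2.258² = 2 × 5.10 = 10.2.
Round up to the next whole participant.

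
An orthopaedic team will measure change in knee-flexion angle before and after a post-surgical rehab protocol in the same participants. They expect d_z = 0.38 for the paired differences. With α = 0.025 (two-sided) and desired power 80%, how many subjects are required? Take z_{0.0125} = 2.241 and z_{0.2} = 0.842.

For a paired (one-sample on differences) test: n = ((z_{α/2} + z_β) / d)².
z_{α/2} + z_β = 2.241 + 0.842 = 3.083.
n = (3.083 / 0.38)² = 8.113² = 65.82.
Round up.

n = 66 pairs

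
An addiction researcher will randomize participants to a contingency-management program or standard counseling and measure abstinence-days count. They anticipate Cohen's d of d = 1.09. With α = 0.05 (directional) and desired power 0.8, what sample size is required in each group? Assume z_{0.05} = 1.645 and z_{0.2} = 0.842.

n = 11 per group

For two independent groups with equal n: n = 2·((z_{α} + z_β) / d)².
z_{α} + z_β = 1.645 + 0.842 = 2.487.
n = 2 × (2.487 / 1.09)² = 2 × 2.282² = 2 × 5.21 = 10.4.
Round up to the next whole participant.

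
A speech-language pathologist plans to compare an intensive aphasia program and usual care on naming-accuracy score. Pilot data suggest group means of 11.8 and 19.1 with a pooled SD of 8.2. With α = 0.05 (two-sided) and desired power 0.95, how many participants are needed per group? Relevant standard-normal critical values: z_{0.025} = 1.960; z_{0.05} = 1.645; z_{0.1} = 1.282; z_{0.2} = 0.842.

n = 33 per group

Cohen's d = |M₁ − M₂| / SD_pooled = |11.8 − 19.1| / 8.2 = 7.3 / 8.2 = 0.890.
For two independent groups with equal n: n = 2·((z_{α/2} + z_β) / d)².
z_{α/2} + z_β = 1.960 + 1.645 = 3.605.
n = 2 × (3.605 / 0.890)² = 2 × 4.051² = 2 × 16.41 = 32.8.
Round up to the next whole participant.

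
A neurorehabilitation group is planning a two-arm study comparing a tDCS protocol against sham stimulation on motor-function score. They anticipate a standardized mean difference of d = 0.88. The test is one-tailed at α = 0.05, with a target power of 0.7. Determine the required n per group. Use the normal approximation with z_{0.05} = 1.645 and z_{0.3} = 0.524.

n = 13 per group

For two independent groups with equal n: n = 2·((z_{α} + z_β) / d)².
z_{α} + z_β = 1.645 + 0.524 = 2.169.
n = 2 × (2.169 / 0.88)² = 2 × 2.465² = 2 × 6.08 = 12.2.
Round up to the next whole participant.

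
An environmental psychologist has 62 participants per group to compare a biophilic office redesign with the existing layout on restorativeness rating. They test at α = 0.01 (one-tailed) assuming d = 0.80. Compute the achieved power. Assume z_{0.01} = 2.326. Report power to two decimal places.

For two equal groups, power = Φ(d·√(n/2) − z_{α}).
d·√(n/2) = 0.80 × √(62/2) = 0.80 × 5.568 = 4.454.
z_β = 4.454 − 2.326 = 2.128.
Power = Φ(2.128) = 0.983.

power ≈ 0.98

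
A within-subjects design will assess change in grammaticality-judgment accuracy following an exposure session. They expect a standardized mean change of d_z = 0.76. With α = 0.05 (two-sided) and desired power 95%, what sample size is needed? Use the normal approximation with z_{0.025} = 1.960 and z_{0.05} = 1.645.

n = 23 pairs

For a paired (one-sample on differences) test: n = ((z_{α/2} + z_β) / d)².
z_{α/2} + z_β = 1.960 + 1.645 = 3.605.
n = (3.605 / 0.76)² = 4.743² = 22.50.
Round up.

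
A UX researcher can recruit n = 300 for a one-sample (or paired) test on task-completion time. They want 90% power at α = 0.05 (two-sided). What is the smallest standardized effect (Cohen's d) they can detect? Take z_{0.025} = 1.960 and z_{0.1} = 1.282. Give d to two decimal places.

d_min ≈ 0.19

For a single sample (or paired design) of n = 300: d_min = (z_{α/2} + z_β)/√n.
z-sum = 1.960 + 1.282 = 3.242.
d_min = 3.242 / √300 = 3.242 / 17.321 = 0.187.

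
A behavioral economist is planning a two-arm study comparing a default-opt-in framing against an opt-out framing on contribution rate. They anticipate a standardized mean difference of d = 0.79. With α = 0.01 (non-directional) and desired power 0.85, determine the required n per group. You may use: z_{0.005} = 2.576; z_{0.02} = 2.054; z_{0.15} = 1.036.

n = 42 per group

For two independent groups with equal n: n = 2·((z_{α/2} + z_β) / d)².
z_{α/2} + z_β = 2.576 + 1.036 = 3.612.
n = 2 × (3.612 / 0.79)² = 2 × 4.572² = 2 × 20.90 = 41.8.
Round up to the next whole participant.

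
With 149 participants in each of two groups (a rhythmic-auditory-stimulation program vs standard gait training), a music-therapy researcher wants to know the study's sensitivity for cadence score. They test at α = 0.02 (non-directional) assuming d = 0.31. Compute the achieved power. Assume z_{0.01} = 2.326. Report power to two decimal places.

For two equal groups, power = Φ(d·√(n/2) − z_{α/2}).
d·√(n/2) = 0.31 × √(149/2) = 0.31 × 8.631 = 2.676.
z_β = 2.676 − 2.326 = 0.350.
Power = Φ(0.350) = 0.637.

power ≈ 0.64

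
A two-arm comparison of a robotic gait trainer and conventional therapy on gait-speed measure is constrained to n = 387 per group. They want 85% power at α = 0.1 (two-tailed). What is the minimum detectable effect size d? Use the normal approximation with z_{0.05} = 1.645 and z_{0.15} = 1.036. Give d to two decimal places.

d_min ≈ 0.19

For two independent groups of n = 387 each: d_min = (z_{α/2} + z_β)·√(2/n).
z-sum = 1.645 + 1.036 = 2.681.
d_min = 2.681 × √(2/387) = 2.681 × 0.0719 = 0.193.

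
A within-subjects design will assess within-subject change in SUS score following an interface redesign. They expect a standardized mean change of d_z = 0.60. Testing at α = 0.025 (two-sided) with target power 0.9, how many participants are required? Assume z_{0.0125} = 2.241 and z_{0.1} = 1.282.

For a paired (one-sample on differences) test: n = ((z_{α/2} + z_β) / d)².
z_{α/2} + z_β = 2.241 + 1.282 = 3.523.
n = (3.523 / 0.60)² = 5.872² = 34.48.
Round up.

n = 35 pairs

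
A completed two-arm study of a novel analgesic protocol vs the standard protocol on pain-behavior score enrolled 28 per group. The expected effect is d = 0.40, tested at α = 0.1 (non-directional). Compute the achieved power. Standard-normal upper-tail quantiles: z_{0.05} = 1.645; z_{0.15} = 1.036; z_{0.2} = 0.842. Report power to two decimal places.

For two equal groups, power = Φ(d·√(n/2) − z_{α/2}).
d·√(n/2) = 0.40 × √(28/2) = 0.40 × 3.742 = 1.497.
z_β = 1.497 − 1.645 = -0.148.
Power = Φ(-0.148) = 0.441.

power ≈ 0.44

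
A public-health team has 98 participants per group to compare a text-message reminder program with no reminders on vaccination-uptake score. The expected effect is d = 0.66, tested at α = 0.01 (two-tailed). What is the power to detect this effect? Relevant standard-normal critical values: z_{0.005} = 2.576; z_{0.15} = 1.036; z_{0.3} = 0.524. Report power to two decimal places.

For two equal groups, power = Φ(d·√(n/2) − z_{α/2}).
d·√(n/2) = 0.66 × √(98/2) = 0.66 × 7.000 = 4.620.
z_β = 4.620 − 2.576 = 2.044.
Power = Φ(2.044) = 0.980.

power ≈ 0.98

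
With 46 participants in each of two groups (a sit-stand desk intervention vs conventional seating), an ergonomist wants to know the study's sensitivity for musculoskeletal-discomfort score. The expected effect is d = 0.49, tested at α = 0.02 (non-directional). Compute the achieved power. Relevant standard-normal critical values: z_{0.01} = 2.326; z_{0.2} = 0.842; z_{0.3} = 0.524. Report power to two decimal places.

For two equal groups, power = Φ(d·√(n/2) − z_{α/2}).
d·√(n/2) = 0.49 × √(46/2) = 0.49 × 4.796 = 2.350.
z_β = 2.350 − 2.326 = 0.024.
Power = Φ(0.024) = 0.510.

power ≈ 0.51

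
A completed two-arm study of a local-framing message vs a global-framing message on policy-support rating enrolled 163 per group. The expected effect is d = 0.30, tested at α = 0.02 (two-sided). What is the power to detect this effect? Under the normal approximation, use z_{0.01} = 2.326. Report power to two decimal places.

For two equal groups, power = Φ(d·√(n/2) − z_{α/2}).
d·√(n/2) = 0.30 × √(163/2) = 0.30 × 9.028 = 2.708.
z_β = 2.708 − 2.326 = 0.382.
Power = Φ(0.382) = 0.649.

power ≈ 0.65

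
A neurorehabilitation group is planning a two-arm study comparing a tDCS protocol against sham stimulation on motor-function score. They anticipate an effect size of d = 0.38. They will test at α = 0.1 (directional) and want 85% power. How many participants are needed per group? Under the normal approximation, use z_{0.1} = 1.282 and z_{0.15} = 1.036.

For two independent groups with equal n: n = 2·((z_{α} + z_β) / d)².
z_{α} + z_β = 1.282 + 1.036 = 2.318.
n = 2 × (2.318 / 0.38)² = 2 × 6.100² = 2 × 37.21 = 74.4.
Round up to the next whole participant.

n = 75 per group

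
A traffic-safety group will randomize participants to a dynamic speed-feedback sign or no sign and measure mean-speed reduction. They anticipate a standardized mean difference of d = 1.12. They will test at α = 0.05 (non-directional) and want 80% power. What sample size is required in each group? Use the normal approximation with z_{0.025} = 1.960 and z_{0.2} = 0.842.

For two independent groups with equal n: n = 2·((z_{α/2} + z_β) / d)².
z_{α/2} + z_β = 1.960 + 0.842 = 2.802.
n = 2 × (2.802 / 1.12)² = 2 × 2.502² = 2 × 6.26 = 12.5.
Round up to the next whole participant.

n = 13 per group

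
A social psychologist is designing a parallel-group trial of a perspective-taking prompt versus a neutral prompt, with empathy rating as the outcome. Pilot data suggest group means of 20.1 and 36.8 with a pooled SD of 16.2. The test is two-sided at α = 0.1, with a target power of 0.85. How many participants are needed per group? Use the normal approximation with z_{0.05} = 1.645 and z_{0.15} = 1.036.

n = 14 per group

Cohen's d = |M₁ − M₂| / SD_pooled = |20.1 − 36.8| / 16.2 = 16.7 / 16.2 = 1.031.
For two independent groups with equal n: n = 2·((z_{α/2} + z_β) / d)².
z_{α/2} + z_β = 1.645 + 1.036 = 2.681.
n = 2 × (2.681 / 1.031)² = 2 × 2.600² = 2 × 6.76 = 13.5.
Round up to the next whole participant.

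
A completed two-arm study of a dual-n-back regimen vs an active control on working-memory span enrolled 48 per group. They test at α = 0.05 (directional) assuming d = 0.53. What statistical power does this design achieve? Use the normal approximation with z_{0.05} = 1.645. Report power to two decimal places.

power ≈ 0.83

For two equal groups, power = Φ(d·√(n/2) − z_{α}).
d·√(n/2) = 0.53 × √(48/2) = 0.53 × 4.899 = 2.596.
z_β = 2.596 − 1.645 = 0.951.
Power = Φ(0.951) = 0.829.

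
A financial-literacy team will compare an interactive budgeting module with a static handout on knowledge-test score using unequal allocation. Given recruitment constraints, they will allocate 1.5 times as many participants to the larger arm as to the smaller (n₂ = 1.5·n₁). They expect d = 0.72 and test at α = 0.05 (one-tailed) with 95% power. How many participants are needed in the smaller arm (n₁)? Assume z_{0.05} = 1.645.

With allocation ratio k = n₂/n₁ = 1.5, Var(x̄₁−x̄₂) = σ²(1/n₁ + 1/(k·n₁)) = σ²·(k+1)/(k·n₁).
So n₁ = (1 + 1/k)·((z_{α} + z_β)/d)² = 1.667 × (3.290/0.72)².
n₁ = 1.667 × 20.88 = 34.8.
Round up: n₁ = 35, giving n₂ = ⌈1.5 × 35⌉ = ⌈52.5⌉ = 53.

n₁ = 35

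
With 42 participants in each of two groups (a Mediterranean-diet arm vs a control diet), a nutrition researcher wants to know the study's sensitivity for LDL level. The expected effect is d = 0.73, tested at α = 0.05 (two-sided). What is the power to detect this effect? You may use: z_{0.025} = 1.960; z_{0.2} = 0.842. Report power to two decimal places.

For two equal groups, power = Φ(d·√(n/2) − z_{α/2}).
d·√(n/2) = 0.73 × √(42/2) = 0.73 × 4.583 = 3.345.
z_β = 3.345 − 1.960 = 1.385.
Power = Φ(1.385) = 0.917.

power ≈ 0.92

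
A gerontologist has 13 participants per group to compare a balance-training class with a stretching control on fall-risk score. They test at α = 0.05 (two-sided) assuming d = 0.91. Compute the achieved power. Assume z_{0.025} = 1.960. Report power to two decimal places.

power ≈ 0.64

For two equal groups, power = Φ(d·√(n/2) − z_{α/2}).
d·√(n/2) = 0.91 × √(13/2) = 0.91 × 2.550 = 2.320.
z_β = 2.320 − 1.960 = 0.360.
Power = Φ(0.360) = 0.641.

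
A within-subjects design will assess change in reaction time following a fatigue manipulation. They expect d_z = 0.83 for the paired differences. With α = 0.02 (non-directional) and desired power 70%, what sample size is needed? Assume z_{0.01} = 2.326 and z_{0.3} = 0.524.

n = 12 pairs

For a paired (one-sample on differences) test: n = ((z_{α/2} + z_β) / d)².
z_{α/2} + z_β = 2.326 + 0.524 = 2.850.
n = (2.850 / 0.83)² = 3.434² = 11.79.
Round up.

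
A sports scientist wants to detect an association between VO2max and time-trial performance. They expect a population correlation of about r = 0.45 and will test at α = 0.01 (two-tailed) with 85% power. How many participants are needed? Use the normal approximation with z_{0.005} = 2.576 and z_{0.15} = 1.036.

Fisher's z: C = ½·ln((1+r)/(1−r)) = ½·ln(2.6364) = 0.4847.
n = ((z_{α/2} + z_β)/C)² + 3.
(2.576 + 1.036) / 0.4847 = 3.612 / 0.4847 = 7.452.
n = 7.452² + 3 = 55.53 + 3 = 58.5.
Round up.

n = 59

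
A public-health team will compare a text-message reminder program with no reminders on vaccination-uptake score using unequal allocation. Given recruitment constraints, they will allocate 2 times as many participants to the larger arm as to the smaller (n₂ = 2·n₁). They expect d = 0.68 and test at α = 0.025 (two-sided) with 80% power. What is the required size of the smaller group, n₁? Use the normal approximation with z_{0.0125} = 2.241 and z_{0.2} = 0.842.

With allocation ratio k = n₂/n₁ = 2, Var(x̄₁−x̄₂) = σ²(1/n₁ + 1/(k·n₁)) = σ²·(k+1)/(k·n₁).
So n₁ = (1 + 1/k)·((z_{α/2} + z_β)/d)² = 1.500 × (3.083/0.68)².
n₁ = 1.500 × 20.56 = 30.8.
Round up: n₁ = 31, giving n₂ = 2 × 31 = 62.

n₁ = 31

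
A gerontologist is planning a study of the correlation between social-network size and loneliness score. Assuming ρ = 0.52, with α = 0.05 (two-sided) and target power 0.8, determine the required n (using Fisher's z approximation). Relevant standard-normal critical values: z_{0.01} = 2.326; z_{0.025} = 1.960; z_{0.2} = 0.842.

Fisher's z: C = ½·ln((1+r)/(1−r)) = ½·ln(3.1667) = 0.5763.
n = ((z_{α/2} + z_β)/C)² + 3.
(1.960 + 0.842) / 0.5763 = 2.802 / 0.5763 = 4.862.
n = 4.862² + 3 = 23.64 + 3 = 26.6.
Round up.

n = 27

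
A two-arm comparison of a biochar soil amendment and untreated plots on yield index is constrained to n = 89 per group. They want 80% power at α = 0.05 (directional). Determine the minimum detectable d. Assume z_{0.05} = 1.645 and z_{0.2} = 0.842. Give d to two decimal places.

d_min ≈ 0.37

For two independent groups of n = 89 each: d_min = (z_{α} + z_β)·√(2/n).
z-sum = 1.645 + 0.842 = 2.487.
d_min = 2.487 × √(2/89) = 2.487 × 0.1499 = 0.373.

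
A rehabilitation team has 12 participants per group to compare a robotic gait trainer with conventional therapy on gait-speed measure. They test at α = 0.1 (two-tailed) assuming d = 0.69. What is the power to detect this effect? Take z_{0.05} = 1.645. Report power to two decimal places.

For two equal groups, power = Φ(d·√(n/2) − z_{α/2}).
d·√(n/2) = 0.69 × √(12/2) = 0.69 × 2.449 = 1.690.
z_β = 1.690 − 1.645 = 0.045.
Power = Φ(0.045) = 0.518.

power ≈ 0.52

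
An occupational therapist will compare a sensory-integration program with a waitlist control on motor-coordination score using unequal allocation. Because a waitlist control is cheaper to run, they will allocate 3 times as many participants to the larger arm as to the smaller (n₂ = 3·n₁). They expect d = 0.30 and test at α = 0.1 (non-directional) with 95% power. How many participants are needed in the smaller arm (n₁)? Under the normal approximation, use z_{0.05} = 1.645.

With allocation ratio k = n₂/n₁ = 3, Var(x̄₁−x̄₂) = σ²(1/n₁ + 1/(k·n₁)) = σ²·(k+1)/(k·n₁).
So n₁ = (1 + 1/k)·((z_{α/2} + z_β)/d)² = 1.333 × (3.290/0.30)².
n₁ = 1.333 × 120.27 = 160.4.
Round up: n₁ = 161, giving n₂ = 3 × 161 = 483.

n₁ = 161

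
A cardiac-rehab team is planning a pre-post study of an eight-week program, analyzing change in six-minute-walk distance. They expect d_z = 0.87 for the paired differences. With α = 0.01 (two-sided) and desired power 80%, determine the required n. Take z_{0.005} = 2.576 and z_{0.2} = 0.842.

For a paired (one-sample on differences) test: n = ((z_{α/2} + z_β) / d)².
z_{α/2} + z_β = 2.576 + 0.842 = 3.418.
n = (3.418 / 0.87)² = 3.929² = 15.43.
Round up.

n = 16 pairs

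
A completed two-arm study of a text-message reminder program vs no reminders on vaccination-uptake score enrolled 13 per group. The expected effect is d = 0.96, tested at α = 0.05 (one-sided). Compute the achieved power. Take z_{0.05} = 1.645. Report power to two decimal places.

power ≈ 0.79

For two equal groups, power = Φ(d·√(n/2) − z_{α}).
d·√(n/2) = 0.96 × √(13/2) = 0.96 × 2.550 = 2.448.
z_β = 2.448 − 1.645 = 0.803.
Power = Φ(0.803) = 0.789.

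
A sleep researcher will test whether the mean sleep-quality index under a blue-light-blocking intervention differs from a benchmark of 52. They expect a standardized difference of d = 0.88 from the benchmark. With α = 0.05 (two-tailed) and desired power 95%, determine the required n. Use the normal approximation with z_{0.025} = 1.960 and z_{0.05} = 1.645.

For a one-sample test: n = ((z_{α/2} + z_β) / d)².
z_{α/2} + z_β = 1.960 + 1.645 = 3.605.
n = (3.605 / 0.88)² = 4.097² = 16.78.
Round up.

n = 17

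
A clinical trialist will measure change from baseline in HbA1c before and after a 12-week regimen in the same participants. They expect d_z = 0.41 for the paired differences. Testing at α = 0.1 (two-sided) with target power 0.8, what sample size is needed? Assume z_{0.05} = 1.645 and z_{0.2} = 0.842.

n = 37 pairs

For a paired (one-sample on differences) test: n = ((z_{α/2} + z_β) / d)².
z_{α/2} + z_β = 1.645 + 0.842 = 2.487.
n = (2.487 / 0.41)² = 6.066² = 36.79.
Round up.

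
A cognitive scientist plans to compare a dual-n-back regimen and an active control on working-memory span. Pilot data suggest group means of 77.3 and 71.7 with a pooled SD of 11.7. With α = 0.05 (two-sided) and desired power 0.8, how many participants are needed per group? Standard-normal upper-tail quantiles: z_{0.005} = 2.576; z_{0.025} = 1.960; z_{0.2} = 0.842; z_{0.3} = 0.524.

Cohen's d = |M₁ − M₂| / SD_pooled = |77.3 − 71.7| / 11.7 = 5.6 / 11.7 = 0.479.
For two independent groups with equal n: n = 2·((z_{α/2} + z_β) / d)².
z_{α/2} + z_β = 1.960 + 0.842 = 2.802.
n = 2 × (2.802 / 0.479)² = 2 × 5.850² = 2 × 34.22 = 68.4.
Round up to the next whole participant.

n = 69 per group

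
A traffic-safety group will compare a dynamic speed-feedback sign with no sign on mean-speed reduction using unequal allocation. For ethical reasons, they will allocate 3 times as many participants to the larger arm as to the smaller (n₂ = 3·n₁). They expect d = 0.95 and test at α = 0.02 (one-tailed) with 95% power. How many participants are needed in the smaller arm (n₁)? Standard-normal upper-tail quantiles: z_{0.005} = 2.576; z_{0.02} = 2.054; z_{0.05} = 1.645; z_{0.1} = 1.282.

n₁ = 21

With allocation ratio k = n₂/n₁ = 3, Var(x̄₁−x̄₂) = σ²(1/n₁ + 1/(k·n₁)) = σ²·(k+1)/(k·n₁).
So n₁ = (1 + 1/k)·((z_{α} + z_β)/d)² = 1.333 × (3.699/0.95)².
n₁ = 1.333 × 15.16 = 20.2.
Round up: n₁ = 21, giving n₂ = 3 × 21 = 63.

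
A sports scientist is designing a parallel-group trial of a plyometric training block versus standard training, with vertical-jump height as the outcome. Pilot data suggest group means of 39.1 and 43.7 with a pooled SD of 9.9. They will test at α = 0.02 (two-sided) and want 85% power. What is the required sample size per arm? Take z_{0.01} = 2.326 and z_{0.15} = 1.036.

n = 105 per group

Cohen's d = |M₁ − M₂| / SD_pooled = |39.1 − 43.7| / 9.9 = 4.6 / 9.9 = 0.465.
For two independent groups with equal n: n = 2·((z_{α/2} + z_β) / d)².
z_{α/2} + z_β = 2.326 + 1.036 = 3.362.
n = 2 × (3.362 / 0.465)² = 2 × 7.230² = 2 × 52.27 = 104.5.
Round up to the next whole participant.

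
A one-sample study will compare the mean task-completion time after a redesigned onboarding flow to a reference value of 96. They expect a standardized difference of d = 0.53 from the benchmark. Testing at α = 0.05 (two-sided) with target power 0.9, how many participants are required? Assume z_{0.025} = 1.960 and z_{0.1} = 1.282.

n = 38

For a one-sample test: n = ((z_{α/2} + z_β) / d)².
z_{α/2} + z_β = 1.960 + 1.282 = 3.242.
n = (3.242 / 0.53)² = 6.117² = 37.42.
Round up.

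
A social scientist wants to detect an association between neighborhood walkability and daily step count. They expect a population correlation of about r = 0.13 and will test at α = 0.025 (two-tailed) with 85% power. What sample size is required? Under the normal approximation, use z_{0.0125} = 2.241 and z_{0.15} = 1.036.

n = 632

Fisher's z: C = ½·ln((1+r)/(1−r)) = ½·ln(1.2989) = 0.1307.
n = ((z_{α/2} + z_β)/C)² + 3.
(2.241 + 1.036) / 0.1307 = 3.277 / 0.1307 = 25.073.
n = 25.073² + 3 = 628.64 + 3 = 631.6.
Round up.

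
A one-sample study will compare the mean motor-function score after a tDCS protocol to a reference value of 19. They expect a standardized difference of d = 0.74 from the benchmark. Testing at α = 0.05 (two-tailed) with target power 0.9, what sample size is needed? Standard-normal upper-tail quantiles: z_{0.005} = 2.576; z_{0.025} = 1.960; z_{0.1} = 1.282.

n = 20

For a one-sample test: n = ((z_{α/2} + z_β) / d)².
z_{α/2} + z_β = 1.960 + 1.282 = 3.242.
n = (3.242 / 0.74)² = 4.381² = 19.19.
Round up.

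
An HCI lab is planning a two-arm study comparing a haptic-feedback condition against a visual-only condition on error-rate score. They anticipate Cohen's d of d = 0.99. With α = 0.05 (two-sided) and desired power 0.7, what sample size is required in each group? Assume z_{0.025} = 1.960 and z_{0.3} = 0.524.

For two independent groups with equal n: n = 2·((z_{α/2} + z_β) / d)².
z_{α/2} + z_β = 1.960 + 0.524 = 2.484.
n = 2 × (2.484 / 0.99)² = 2 × 2.509² = 2 × 6.30 = 12.6.
Round up to the next whole participant.

n = 13 per group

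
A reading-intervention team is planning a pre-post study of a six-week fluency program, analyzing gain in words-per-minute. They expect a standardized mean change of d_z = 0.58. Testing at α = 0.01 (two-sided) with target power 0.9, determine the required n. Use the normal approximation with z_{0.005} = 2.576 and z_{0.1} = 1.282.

n = 45 pairs

For a paired (one-sample on differences) test: n = ((z_{α/2} + z_β) / d)².
z_{α/2} + z_β = 2.576 + 1.282 = 3.858.
n = (3.858 / 0.58)² = 6.652² = 44.25.
Round up.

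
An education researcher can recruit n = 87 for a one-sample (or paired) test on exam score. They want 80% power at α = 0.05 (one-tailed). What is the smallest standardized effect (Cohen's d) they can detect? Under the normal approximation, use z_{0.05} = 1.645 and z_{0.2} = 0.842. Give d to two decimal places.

d_min ≈ 0.27

For a single sample (or paired design) of n = 87: d_min = (z_{α} + z_β)/√n.
z-sum = 1.645 + 0.842 = 2.487.
d_min = 2.487 / √87 = 2.487 / 9.327 = 0.267.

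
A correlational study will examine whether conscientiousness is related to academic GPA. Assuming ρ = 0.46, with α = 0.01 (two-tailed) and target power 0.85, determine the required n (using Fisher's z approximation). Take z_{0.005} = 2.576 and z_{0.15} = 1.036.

Fisher's z: C = ½·ln((1+r)/(1−r)) = ½·ln(2.7037) = 0.4973.
n = ((z_{α/2} + z_β)/C)² + 3.
(2.576 + 1.036) / 0.4973 = 3.612 / 0.4973 = 7.263.
n = 7.263² + 3 = 52.75 + 3 = 55.8.
Round up.

n = 56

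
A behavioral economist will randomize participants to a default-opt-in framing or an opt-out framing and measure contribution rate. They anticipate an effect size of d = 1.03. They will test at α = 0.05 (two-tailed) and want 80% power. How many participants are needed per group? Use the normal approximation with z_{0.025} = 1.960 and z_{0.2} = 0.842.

n = 15 per group

For two independent groups with equal n: n = 2·((z_{α/2} + z_β) / d)².
z_{α/2} + z_β = 1.960 + 0.842 = 2.802.
n = 2 × (2.802 / 1.03)² = 2 × 2.720² = 2 × 7.40 = 14.8.
Round up to the next whole participant.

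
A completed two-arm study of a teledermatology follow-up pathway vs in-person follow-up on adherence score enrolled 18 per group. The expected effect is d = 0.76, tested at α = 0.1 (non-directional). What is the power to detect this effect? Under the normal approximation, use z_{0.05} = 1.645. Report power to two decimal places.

For two equal groups, power = Φ(d·√(n/2) − z_{α/2}).
d·√(n/2) = 0.76 × √(18/2) = 0.76 × 3.000 = 2.280.
z_β = 2.280 − 1.645 = 0.635.
Power = Φ(0.635) = 0.737.

power ≈ 0.74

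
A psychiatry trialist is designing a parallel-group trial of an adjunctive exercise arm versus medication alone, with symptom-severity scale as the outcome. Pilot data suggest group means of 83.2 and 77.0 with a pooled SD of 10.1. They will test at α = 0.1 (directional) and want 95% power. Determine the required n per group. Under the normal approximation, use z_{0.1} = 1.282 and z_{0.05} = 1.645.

n = 46 per group

Cohen's d = |M₁ − M₂| / SD_pooled = |83.2 − 77.0| / 10.1 = 6.2 / 10.1 = 0.614.
For two independent groups with equal n: n = 2·((z_{α} + z_β) / d)².
z_{α} + z_β = 1.282 + 1.645 = 2.927.
n = 2 × (2.927 / 0.614)² = 2 × 4.767² = 2 × 22.73 = 45.5.
Round up to the next whole participant.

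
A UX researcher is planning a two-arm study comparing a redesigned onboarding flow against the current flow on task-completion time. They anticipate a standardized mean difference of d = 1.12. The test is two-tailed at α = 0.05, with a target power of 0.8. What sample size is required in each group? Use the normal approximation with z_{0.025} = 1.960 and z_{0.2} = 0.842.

n = 13 per group

For two independent groups with equal n: n = 2·((z_{α/2} + z_β) / d)².
z_{α/2} + z_β = 1.960 + 0.842 = 2.802.
n = 2 × (2.802 / 1.12)² = 2 × 2.502² = 2 × 6.26 = 12.5.
Round up to the next whole participant.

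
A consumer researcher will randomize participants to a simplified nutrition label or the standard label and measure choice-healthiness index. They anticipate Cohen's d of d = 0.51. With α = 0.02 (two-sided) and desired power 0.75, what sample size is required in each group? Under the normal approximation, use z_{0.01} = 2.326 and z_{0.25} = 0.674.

n = 70 per group

For two independent groups with equal n: n = 2·((z_{α/2} + z_β) / d)².
z_{α/2} + z_β = 2.326 + 0.674 = 3.000.
n = 2 × (3.000 / 0.51)² = 2 × 5.882² = 2 × 34.60 = 69.2.
Round up to the next whole participant.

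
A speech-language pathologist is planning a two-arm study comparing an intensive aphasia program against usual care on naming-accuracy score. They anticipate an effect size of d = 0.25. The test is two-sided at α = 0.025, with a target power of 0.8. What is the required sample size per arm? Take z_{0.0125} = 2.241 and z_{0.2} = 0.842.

For two independent groups with equal n: n = 2·((z_{α/2} + z_β) / d)².
z_{α/2} + z_β = 2.241 + 0.842 = 3.083.
n = 2 × (3.083 / 0.25)² = 2 × 12.332² = 2 × 152.08 = 304.2.
Round up to the next whole participant.

n = 305 per group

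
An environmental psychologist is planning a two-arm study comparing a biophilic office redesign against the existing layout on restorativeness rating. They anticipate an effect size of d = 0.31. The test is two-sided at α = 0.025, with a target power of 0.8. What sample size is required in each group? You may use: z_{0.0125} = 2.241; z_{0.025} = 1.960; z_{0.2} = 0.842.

For two independent groups with equal n: n = 2·((z_{α/2} + z_β) / d)².
z_{α/2} + z_β = 2.241 + 0.842 = 3.083.
n = 2 × (3.083 / 0.31)² = 2 × 9.945² = 2 × 98.91 = 197.8.
Round up to the next whole participant.

n = 198 per group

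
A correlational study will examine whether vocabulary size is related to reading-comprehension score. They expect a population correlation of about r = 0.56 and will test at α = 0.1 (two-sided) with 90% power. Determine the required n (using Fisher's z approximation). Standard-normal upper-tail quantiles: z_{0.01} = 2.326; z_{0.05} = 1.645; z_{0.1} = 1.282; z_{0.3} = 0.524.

Fisher's z: C = ½·ln((1+r)/(1−r)) = ½·ln(3.5455) = 0.6328.
n = ((z_{α/2} + z_β)/C)² + 3.
(1.645 + 1.282) / 0.6328 = 2.927 / 0.6328 = 4.625.
n = 4.625² + 3 = 21.40 + 3 = 24.4.
Round up.

n = 25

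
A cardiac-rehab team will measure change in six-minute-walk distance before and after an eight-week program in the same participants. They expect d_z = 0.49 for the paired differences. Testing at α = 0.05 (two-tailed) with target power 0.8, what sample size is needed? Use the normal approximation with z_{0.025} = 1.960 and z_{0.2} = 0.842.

n = 33 pairs

For a paired (one-sample on differences) test: n = ((z_{α/2} + z_β) / d)².
z_{α/2} + z_β = 1.960 + 0.842 = 2.802.
n = (2.802 / 0.49)² = 5.718² = 32.70.
Round up.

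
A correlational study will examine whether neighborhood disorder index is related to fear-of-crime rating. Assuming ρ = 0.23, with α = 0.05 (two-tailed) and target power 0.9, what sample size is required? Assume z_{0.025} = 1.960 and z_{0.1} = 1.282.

n = 195

Fisher's z: C = ½·ln((1+r)/(1−r)) = ½·ln(1.5974) = 0.2342.
n = ((z_{α/2} + z_β)/C)² + 3.
(1.960 + 1.282) / 0.2342 = 3.242 / 0.2342 = 13.843.
n = 13.843² + 3 = 191.63 + 3 = 194.6.
Round up.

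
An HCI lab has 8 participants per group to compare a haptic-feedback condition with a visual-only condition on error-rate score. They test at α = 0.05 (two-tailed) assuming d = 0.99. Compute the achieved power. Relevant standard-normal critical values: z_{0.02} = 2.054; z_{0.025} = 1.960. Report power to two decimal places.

power ≈ 0.51

For two equal groups, power = Φ(d·√(n/2) − z_{α/2}).
d·√(n/2) = 0.99 × √(8/2) = 0.99 × 2.000 = 1.980.
z_β = 1.980 − 1.960 = 0.020.
Power = Φ(0.020) = 0.508.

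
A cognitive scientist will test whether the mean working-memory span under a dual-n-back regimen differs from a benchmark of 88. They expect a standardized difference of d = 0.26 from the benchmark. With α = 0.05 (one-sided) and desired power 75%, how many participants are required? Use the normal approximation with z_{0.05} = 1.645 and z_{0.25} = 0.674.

For a one-sample test: n = ((z_{α} + z_β) / d)².
z_{α} + z_β = 1.645 + 0.674 = 2.319.
n = (2.319 / 0.26)² = 8.919² = 79.55.
Round up.

n = 80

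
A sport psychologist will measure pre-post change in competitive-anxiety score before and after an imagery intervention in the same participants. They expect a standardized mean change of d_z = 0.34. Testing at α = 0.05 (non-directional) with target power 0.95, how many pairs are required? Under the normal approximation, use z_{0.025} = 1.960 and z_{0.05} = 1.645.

n = 113 pairs

For a paired (one-sample on differences) test: n = ((z_{α/2} + z_β) / d)².
z_{α/2} + z_β = 1.960 + 1.645 = 3.605.
n = (3.605 / 0.34)² = 10.603² = 112.42.
Round up.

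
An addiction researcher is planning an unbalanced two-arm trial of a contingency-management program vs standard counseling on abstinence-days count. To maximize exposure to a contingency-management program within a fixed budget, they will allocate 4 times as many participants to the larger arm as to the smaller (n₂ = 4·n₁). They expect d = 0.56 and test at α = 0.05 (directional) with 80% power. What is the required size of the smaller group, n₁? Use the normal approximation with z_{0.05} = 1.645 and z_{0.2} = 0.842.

With allocation ratio k = n₂/n₁ = 4, Var(x̄₁−x̄₂) = σ²(1/n₁ + 1/(k·n₁)) = σ²·(k+1)/(k·n₁).
So n₁ = (1 + 1/k)·((z_{α} + z_β)/d)² = 1.250 × (2.487/0.56)².
n₁ = 1.250 × 19.72 = 24.7.
Round up: n₁ = 25, giving n₂ = 4 × 25 = 100.

n₁ = 25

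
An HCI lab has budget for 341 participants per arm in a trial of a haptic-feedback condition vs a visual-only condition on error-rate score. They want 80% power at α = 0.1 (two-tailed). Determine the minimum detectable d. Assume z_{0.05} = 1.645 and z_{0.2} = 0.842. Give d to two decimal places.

d_min ≈ 0.19

For two independent groups of n = 341 each: d_min = (z_{α/2} + z_β)·√(2/n).
z-sum = 1.645 + 0.842 = 2.487.
d_min = 2.487 × √(2/341) = 2.487 × 0.0766 = 0.190.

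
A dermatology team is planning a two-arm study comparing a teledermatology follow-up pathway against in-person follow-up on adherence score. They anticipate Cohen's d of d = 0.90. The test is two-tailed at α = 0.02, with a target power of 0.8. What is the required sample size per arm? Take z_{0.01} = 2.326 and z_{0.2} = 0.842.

For two independent groups with equal n: n = 2·((z_{α/2} + z_β) / d)².
z_{α/2} + z_β = 2.326 + 0.842 = 3.168.
n = 2 × (3.168 / 0.90)² = 2 × 3.520² = 2 × 12.39 = 24.8.
Round up to the next whole participant.

n = 25 per group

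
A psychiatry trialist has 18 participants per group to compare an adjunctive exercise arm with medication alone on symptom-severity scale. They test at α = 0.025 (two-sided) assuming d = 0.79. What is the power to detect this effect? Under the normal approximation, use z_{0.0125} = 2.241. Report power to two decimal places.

power ≈ 0.55

For two equal groups, power = Φ(d·√(n/2) − z_{α/2}).
d·√(n/2) = 0.79 × √(18/2) = 0.79 × 3.000 = 2.370.
z_β = 2.370 − 2.241 = 0.129.
Power = Φ(0.129) = 0.551.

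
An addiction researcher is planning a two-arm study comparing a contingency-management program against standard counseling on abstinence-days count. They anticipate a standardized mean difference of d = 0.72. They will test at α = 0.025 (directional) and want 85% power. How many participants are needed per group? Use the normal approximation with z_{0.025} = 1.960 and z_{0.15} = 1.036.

For two independent groups with equal n: n = 2·((z_{α} + z_β) / d)².
z_{α} + z_β = 1.960 + 1.036 = 2.996.
n = 2 × (2.996 / 0.72)² = 2 × 4.161² = 2 × 17.31 = 34.6.
Round up to the next whole participant.

n = 35 per group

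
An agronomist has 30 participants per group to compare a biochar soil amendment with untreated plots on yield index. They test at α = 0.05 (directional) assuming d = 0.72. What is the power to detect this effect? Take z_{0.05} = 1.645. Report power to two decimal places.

For two equal groups, power = Φ(d·√(n/2) − z_{α}).
d·√(n/2) = 0.72 × √(30/2) = 0.72 × 3.873 = 2.789.
z_β = 2.789 − 1.645 = 1.144.
Power = Φ(1.144) = 0.874.

power ≈ 0.87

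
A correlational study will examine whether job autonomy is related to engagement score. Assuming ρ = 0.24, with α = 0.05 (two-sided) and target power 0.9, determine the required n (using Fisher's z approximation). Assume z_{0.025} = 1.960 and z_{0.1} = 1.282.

n = 179

Fisher's z: C = ½·ln((1+r)/(1−r)) = ½·ln(1.6316) = 0.2448.
n = ((z_{α/2} + z_β)/C)² + 3.
(1.960 + 1.282) / 0.2448 = 3.242 / 0.2448 = 13.243.
n = 13.243² + 3 = 175.39 + 3 = 178.4.
Round up.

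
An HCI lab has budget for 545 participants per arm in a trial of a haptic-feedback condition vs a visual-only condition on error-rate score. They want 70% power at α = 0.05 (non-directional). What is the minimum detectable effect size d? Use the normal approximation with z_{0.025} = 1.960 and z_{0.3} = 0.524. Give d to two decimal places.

d_min ≈ 0.15

For two independent groups of n = 545 each: d_min = (z_{α/2} + z_β)·√(2/n).
z-sum = 1.960 + 0.524 = 2.484.
d_min = 2.484 × √(2/545) = 2.484 × 0.0606 = 0.150.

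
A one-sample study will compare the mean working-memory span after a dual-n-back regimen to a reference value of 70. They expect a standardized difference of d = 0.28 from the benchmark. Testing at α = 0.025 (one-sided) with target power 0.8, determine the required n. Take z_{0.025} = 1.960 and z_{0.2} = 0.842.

n = 101

For a one-sample test: n = ((z_{α} + z_β) / d)².
z_{α} + z_β = 1.960 + 0.842 = 2.802.
n = (2.802 / 0.28)² = 10.007² = 100.14.
Round up.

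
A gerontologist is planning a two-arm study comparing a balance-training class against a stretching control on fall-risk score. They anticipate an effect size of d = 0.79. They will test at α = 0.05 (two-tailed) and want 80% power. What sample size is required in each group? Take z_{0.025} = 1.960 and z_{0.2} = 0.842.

n = 26 per group

For two independent groups with equal n: n = 2·((z_{α/2} + z_β) / d)².
z_{α/2} + z_β = 1.960 + 0.842 = 2.802.
n = 2 × (2.802 / 0.79)² = 2 × 3.547² = 2 × 12.58 = 25.2.
Round up to the next whole participant.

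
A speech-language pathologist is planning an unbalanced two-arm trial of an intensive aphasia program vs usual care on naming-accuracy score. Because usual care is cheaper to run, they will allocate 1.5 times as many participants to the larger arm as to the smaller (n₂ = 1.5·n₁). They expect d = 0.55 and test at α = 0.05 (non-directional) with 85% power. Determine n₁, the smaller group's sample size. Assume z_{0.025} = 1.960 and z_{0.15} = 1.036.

With allocation ratio k = n₂/n₁ = 1.5, Var(x̄₁−x̄₂) = σ²(1/n₁ + 1/(k·n₁)) = σ²·(k+1)/(k·n₁).
So n₁ = (1 + 1/k)·((z_{α/2} + z_β)/d)² = 1.667 × (2.996/0.55)².
n₁ = 1.667 × 29.67 = 49.5.
Round up: n₁ = 50, giving n₂ = 1.5 × 50 = 75.

n₁ = 50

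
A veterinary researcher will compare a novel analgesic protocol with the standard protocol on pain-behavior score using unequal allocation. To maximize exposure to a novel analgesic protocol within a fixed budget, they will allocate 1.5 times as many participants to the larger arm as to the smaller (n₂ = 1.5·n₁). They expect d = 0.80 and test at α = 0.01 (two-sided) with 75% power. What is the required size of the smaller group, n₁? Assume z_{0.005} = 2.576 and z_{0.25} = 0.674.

With allocation ratio k = n₂/n₁ = 1.5, Var(x̄₁−x̄₂) = σ²(1/n₁ + 1/(k·n₁)) = σ²·(k+1)/(k·n₁).
So n₁ = (1 + 1/k)·((z_{α/2} + z_β)/d)² = 1.667 × (3.250/0.80)².
n₁ = 1.667 × 16.50 = 27.5.
Round up: n₁ = 28, giving n₂ = 1.5 × 28 = 42.

n₁ = 28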